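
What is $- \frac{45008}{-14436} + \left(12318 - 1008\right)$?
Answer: $\frac{40829042}{3609} \approx 11313.0$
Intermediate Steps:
$- \frac{45008}{-14436} + \left(12318 - 1008\right) = \left(-45008\right) \left(- \frac{1}{14436}\right) + \left(12318 - 1008\right) = \frac{11252}{3609} + 11310 = \frac{40829042}{3609}$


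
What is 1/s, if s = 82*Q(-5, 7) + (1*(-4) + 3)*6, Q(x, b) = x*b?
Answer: -1/2876 ≈ -0.00034771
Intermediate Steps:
Q(x, b) = b*x
s = -2876 (s = 82*(7*(-5)) + (1*(-4) + 3)*6 = 82*(-35) + (-4 + 3)*6 = -2870 - 1*6 = -2870 - 6 = -2876)
1/s = 1/(-2876) = -1/2876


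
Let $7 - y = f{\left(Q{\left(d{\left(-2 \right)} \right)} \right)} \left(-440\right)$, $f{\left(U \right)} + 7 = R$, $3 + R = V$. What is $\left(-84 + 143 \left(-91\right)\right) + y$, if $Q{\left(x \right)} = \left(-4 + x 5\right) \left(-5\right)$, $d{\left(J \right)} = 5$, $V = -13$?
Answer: $-23210$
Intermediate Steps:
$R = -16$ ($R = -3 - 13 = -16$)
$Q{\left(x \right)} = 20 - 25 x$ ($Q{\left(x \right)} = \left(-4 + 5 x\right) \left(-5\right) = 20 - 25 x$)
$f{\left(U \right)} = -23$ ($f{\left(U \right)} = -7 - 16 = -23$)
$y = -10113$ ($y = 7 - \left(-23\right) \left(-440\right) = 7 - 10120 = -10113$)
$\left(-84 + 143 \left(-91\right)\right) + y = \left(-84 + 143 \left(-91\right)\right) - 10113 = \left(-84 - 13013\right) - 10113 = -13097 - 10113 = -23210$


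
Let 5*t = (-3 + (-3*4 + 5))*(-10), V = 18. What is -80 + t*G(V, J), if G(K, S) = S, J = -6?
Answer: -200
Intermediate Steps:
t = 20 (t = ((-3 + (-3*4 + 5))*(-10))/5 = ((-3 + (-12 + 5))*(-10))/5 = ((-3 - 7)*(-10))/5 = (-10*(-10))/5 = (⅕)*100 = 20)
-80 + t*G(V, J) = -80 + 20*(-6) = -80 - 120 = -200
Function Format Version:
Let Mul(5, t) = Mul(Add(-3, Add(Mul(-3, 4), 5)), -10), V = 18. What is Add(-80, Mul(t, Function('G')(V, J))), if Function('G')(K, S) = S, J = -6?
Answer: -200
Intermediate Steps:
t = 20 (t = Mul(Rational(1, 5), Mul(Add(-3, Add(Mul(-3, 4), 5)), -10)) = Mul(Rational(1, 5), Mul(Add(-3, Add(-12, 5)), -10)) = Mul(Rational(1, 5), Mul(Add(-3, -7), -10)) = Mul(Rational(1, 5), Mul(-10, -10)) = Mul(Rational(1, 5), 100) = 20)
Add(-80, Mul(t, Function('G')(V, J))) = Add(-80, Mul(20, -6)) = Add(-80, -120) = -200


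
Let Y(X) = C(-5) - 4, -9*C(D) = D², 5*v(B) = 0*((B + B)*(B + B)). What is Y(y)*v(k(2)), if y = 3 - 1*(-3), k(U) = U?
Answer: 0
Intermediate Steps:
y = 6 (y = 3 + 3 = 6)
v(B) = 0 (v(B) = (0*((B + B)*(B + B)))/5 = (0*((2*B)*(2*B)))/5 = (0*(4*B²))/5 = (⅕)*0 = 0)
C(D) = -D²/9
Y(X) = -61/9 (Y(X) = -⅑*(-5)² - 4 = -⅑*25 - 4 = -25/9 - 4 = -61/9)
Y(y)*v(k(2)) = -61/9*0 = 0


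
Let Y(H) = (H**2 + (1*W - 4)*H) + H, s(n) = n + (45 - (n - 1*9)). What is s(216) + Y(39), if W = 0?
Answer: 1458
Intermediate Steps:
s(n) = 54 (s(n) = n + (45 - (n - 9)) = n + (45 - (-9 + n)) = n + (45 + (9 - n)) = n + (54 - n) = 54)
Y(H) = H**2 - 3*H (Y(H) = (H**2 + (1*0 - 4)*H) + H = (H**2 + (0 - 4)*H) + H = (H**2 - 4*H) + H = H**2 - 3*H)
s(216) + Y(39) = 54 + 39*(-3 + 39) = 54 + 39*36 = 54 + 1404 = 1458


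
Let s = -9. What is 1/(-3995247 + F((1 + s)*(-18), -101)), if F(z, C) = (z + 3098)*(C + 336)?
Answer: -1/3233377 ≈ -3.0927e-7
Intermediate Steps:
F(z, C) = (336 + C)*(3098 + z) (F(z, C) = (3098 + z)*(336 + C) = (336 + C)*(3098 + z))
1/(-3995247 + F((1 + s)*(-18), -101)) = 1/(-3995247 + (1040928 + 336*((1 - 9)*(-18)) + 3098*(-101) - 101*(1 - 9)*(-18))) = 1/(-3995247 + (1040928 + 336*(-8*(-18)) - 312898 - (-808)*(-18))) = 1/(-3995247 + (1040928 + 336*144 - 312898 - 101*144)) = 1/(-3995247 + (1040928 + 48384 - 312898 - 14544)) = 1/(-3995247 + 761870) = 1/(-3233377) = -1/3233377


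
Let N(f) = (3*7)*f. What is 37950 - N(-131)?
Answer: 40701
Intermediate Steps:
N(f) = 21*f
37950 - N(-131) = 37950 - 21*(-131) = 37950 - 1*(-2751) = 37950 + 2751 = 40701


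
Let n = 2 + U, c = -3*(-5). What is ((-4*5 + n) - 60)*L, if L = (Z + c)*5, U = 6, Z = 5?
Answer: -7200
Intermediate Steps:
c = 15
n = 8 (n = 2 + 6 = 8)
L = 100 (L = (5 + 15)*5 = 20*5 = 100)
((-4*5 + n) - 60)*L = ((-4*5 + 8) - 60)*100 = ((-20 + 8) - 60)*100 = (-12 - 60)*100 = -72*100 = -7200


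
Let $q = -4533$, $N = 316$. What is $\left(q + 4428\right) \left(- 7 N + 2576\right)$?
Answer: $-38220$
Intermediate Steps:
$\left(q + 4428\right) \left(- 7 N + 2576\right) = \left(-4533 + 4428\right) \left(\left(-7\right) 316 + 2576\right) = - 105 \left(-2212 + 2576\right) = \left(-105\right) 364 = -38220$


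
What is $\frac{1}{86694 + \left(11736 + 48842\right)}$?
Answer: $\frac{1}{147272} \approx 6.7902 \cdot 10^{-6}$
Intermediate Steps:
$\frac{1}{86694 + \left(11736 + 48842\right)} = \frac{1}{86694 + 60578} = \frac{1}{147272}$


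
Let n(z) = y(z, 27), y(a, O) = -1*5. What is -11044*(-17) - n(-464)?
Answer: 187753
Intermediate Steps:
y(a, O) = -5
n(z) = -5
-11044*(-17) - n(-464) = -11044*(-17) - 1*(-5) = 187748 + 5 = 187753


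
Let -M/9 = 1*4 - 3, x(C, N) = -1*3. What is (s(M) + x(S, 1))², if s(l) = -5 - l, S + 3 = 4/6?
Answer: 1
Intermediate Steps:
S = -7/3 (S = -3 + 4/6 = -3 + 4*(⅙) = -3 + ⅔ = -7/3 ≈ -2.3333)
x(C, N) = -3
M = -9 (M = -9*(1*4 - 3) = -9*(4 - 3) = -9*1 = -9)
(s(M) + x(S, 1))² = ((-5 - 1*(-9)) - 3)² = ((-5 + 9) - 3)² = (4 - 3)² = 1² = 1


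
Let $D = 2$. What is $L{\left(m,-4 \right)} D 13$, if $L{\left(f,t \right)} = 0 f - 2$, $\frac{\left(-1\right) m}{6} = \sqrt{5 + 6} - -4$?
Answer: $-52$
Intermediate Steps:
$m = -24 - 6 \sqrt{11}$ ($m = - 6 \left(\sqrt{5 + 6} - -4\right) = - 6 \left(\sqrt{11} + 4\right) = - 6 \left(4 + \sqrt{11}\right) = -24 - 6 \sqrt{11} \approx -43.9$)
$L{\left(f,t \right)} = -2$ ($L{\left(f,t \right)} = 0 - 2 = -2$)
$L{\left(m,-4 \right)} D 13 = \left(-2\right) 2 \cdot 13 = \left(-4\right) 13 = -52$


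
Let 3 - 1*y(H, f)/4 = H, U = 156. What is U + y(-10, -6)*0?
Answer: 156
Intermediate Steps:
y(H, f) = 12 - 4*H
U + y(-10, -6)*0 = 156 + (12 - 4*(-10))*0 = 156 + (12 + 40)*0 = 156 + 52*0 = 156 + 0 = 156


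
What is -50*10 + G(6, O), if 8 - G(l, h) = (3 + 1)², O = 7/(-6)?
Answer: -508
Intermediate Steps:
O = -7/6 (O = 7*(-⅙) = -7/6 ≈ -1.1667)
G(l, h) = -8 (G(l, h) = 8 - (3 + 1)² = 8 - 1*4² = 8 - 1*16 = 8 - 16 = -8)
-50*10 + G(6, O) = -50*10 - 8 = -500 - 8 = -508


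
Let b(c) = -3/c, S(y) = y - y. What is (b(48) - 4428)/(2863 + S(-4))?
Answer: -70849/45808 ≈ -1.5467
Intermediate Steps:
S(y) = 0
(b(48) - 4428)/(2863 + S(-4)) = (-3/48 - 4428)/(2863 + 0) = (-3*1/48 - 4428)/2863 = (-1/16 - 4428)*(1/2863) = -70849/16*1/2863 = -70849/45808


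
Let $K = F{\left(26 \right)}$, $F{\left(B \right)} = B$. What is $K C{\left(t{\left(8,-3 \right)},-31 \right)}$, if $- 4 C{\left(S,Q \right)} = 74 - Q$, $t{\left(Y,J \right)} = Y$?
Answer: $- \frac{1365}{2} \approx -682.5$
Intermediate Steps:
$C{\left(S,Q \right)} = - \frac{37}{2} + \frac{Q}{4}$ ($C{\left(S,Q \right)} = - \frac{74 - Q}{4} = - \frac{37}{2} + \frac{Q}{4}$)
$K = 26$
$K C{\left(t{\left(8,-3 \right)},-31 \right)} = 26 \left(- \frac{37}{2} + \frac{1}{4} \left(-31\right)\right) = 26 \left(- \frac{37}{2} - \frac{31}{4}\right) = 26 \left(- \frac{105}{4}\right) = - \frac{1365}{2}$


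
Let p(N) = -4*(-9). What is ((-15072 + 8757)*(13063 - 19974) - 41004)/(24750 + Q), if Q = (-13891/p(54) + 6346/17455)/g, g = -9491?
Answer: 260040115002931380/147608118093949 ≈ 1761.7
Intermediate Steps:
p(N) = 36
Q = 242238949/5963954580 (Q = (-13891/36 + 6346/17455)/(-9491) = (-13891*1/36 + 6346*(1/17455))*(-1/9491) = (-13891/36 + 6346/17455)*(-1/9491) = -242238949/628380*(-1/9491) = 242238949/5963954580 ≈ 0.040617)
((-15072 + 8757)*(13063 - 19974) - 41004)/(24750 + Q) = ((-15072 + 8757)*(13063 - 19974) - 41004)/(24750 + 242238949/5963954580) = (-6315*(-6911) - 41004)/(147608118093949/5963954580) = (43642965 - 41004)*(5963954580/147608118093949) = 43601961*(5963954580/147608118093949) = 260040115002931380/147608118093949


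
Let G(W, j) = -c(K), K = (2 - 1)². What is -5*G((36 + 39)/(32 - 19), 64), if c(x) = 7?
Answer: 35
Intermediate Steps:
K = 1 (K = 1² = 1)
G(W, j) = -7 (G(W, j) = -1*7 = -7)
-5*G((36 + 39)/(32 - 19), 64) = -5*(-7) = 35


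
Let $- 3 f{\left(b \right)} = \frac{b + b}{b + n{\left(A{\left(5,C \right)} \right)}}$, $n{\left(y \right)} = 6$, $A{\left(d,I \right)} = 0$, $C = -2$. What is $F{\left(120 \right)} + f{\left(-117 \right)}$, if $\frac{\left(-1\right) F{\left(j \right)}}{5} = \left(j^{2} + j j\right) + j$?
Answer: $- \frac{5350226}{37} \approx -1.446 \cdot 10^{5}$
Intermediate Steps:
$f{\left(b \right)} = - \frac{2 b}{3 \left(6 + b\right)}$ ($f{\left(b \right)} = - \frac{\left(b + b\right) \frac{1}{b + 6}}{3} = - \frac{2 b \frac{1}{6 + b}}{3} = - \frac{2 b}{3 \left(6 + b\right)}$)
$F{\left(j \right)} = - 10 j^{2} - 5 j$ ($F{\left(j \right)} = - 5 \left(\left(j^{2} + j j\right) + j\right) = - 5 \left(\left(j^{2} + j^{2}\right) + j\right) = - 5 \left(2 j^{2} + j\right) = - 5 \left(j + 2 j^{2}\right) = - 10 j^{2} - 5 j$)
$F{\left(120 \right)} + f{\left(-117 \right)} = \left(-5\right) 120 \left(1 + 2 \cdot 120\right) - - \frac{234}{18 + 3 \left(-117\right)} = \left(-5\right) 120 \left(1 + 240\right) - - \frac{234}{18 - 351} = \left(-5\right) 120 \cdot 241 - - \frac{234}{-333} = -144600 - \left(-234\right) \left(- \frac{1}{333}\right) = -144600 - \frac{26}{37} = - \frac{5350226}{37}$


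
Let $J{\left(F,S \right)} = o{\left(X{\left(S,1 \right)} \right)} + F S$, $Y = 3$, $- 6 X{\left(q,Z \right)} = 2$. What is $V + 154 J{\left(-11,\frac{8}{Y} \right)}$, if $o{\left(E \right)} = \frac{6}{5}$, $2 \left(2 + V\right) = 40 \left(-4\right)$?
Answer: $- \frac{66218}{15} \approx -4414.5$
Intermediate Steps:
$X{\left(q,Z \right)} = - \frac{1}{3}$ ($X{\left(q,Z \right)} = \left(- \frac{1}{6}\right) 2 = - \frac{1}{3}$)
$V = -82$ ($V = -2 + \frac{40 \left(-4\right)}{2} = -2 + \frac{1}{2} \left(-160\right) = -2 - 80 = -82$)
$o{\left(E \right)} = \frac{6}{5}$ ($o{\left(E \right)} = 6 \cdot \frac{1}{5} = \frac{6}{5}$)
$J{\left(F,S \right)} = \frac{6}{5} + F S$
$V + 154 J{\left(-11,\frac{8}{Y} \right)} = -82 + 154 \left(\frac{6}{5} - 11 \cdot \frac{8}{3}\right) = -82 + 154 \left(\frac{6}{5} - 11 \cdot 8 \cdot \frac{1}{3}\right) = -82 + 154 \left(\frac{6}{5} - \frac{88}{3}\right) = -82 + 154 \left(- \frac{422}{15}\right) = -82 - \frac{64988}{15} = - \frac{66218}{15}$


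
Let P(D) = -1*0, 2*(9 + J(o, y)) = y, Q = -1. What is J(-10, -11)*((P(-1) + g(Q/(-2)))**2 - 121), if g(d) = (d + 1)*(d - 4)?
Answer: 43355/32 ≈ 1354.8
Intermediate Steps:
J(o, y) = -9 + y/2
g(d) = (1 + d)*(-4 + d)
P(D) = 0
J(-10, -11)*((P(-1) + g(Q/(-2)))**2 - 121) = (-9 + (1/2)*(-11))*((0 + (-4 + (-1/(-2))**2 - (-3)/(-2)))**2 - 121) = (-9 - 11/2)*((0 + (-4 + (-1*(-1/2))**2 - (-3)*(-1)/2))**2 - 121) = -29*((0 + (-4 + (1/2)**2 - 3*1/2))**2 - 121)/2 = -29*((0 + (-4 + 1/4 - 3/2))**2 - 121)/2 = -29*((0 - 21/4)**2 - 121)/2 = -29*((-21/4)**2 - 121)/2 = -29*(441/16 - 121)/2 = -29/2*(-1495/16) = 43355/32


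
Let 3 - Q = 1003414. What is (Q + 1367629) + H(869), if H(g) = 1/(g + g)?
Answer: 633010885/1738 ≈ 3.6422e+5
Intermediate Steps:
Q = -1003411 (Q = 3 - 1*1003414 = 3 - 1003414 = -1003411)
H(g) = 1/(2*g)
(Q + 1367629) + H(869) = (-1003411 + 1367629) + (½)/869 = 364218 + (½)*(1/869) = 364218 + 1/1738 = 633010885/1738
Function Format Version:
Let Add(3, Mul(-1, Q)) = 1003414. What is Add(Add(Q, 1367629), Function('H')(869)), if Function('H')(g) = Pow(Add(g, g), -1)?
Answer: Rational(633010885, 1738) ≈ 3.6422e+5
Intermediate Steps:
Q = -1003411 (Q = Add(3, Mul(-1, 1003414)) = Add(3, -1003414) = -1003411)
Function('H')(g) = Mul(Rational(1, 2), Pow(g, -1)) (Function('H')(g) = Pow(Mul(2, g), -1) = Mul(Rational(1, 2), Pow(g, -1)))
Add(Add(Q, 1367629), Function('H')(869)) = Add(Add(-1003411, 1367629), Mul(Rational(1, 2), Pow(869, -1))) = Add(364218, Mul(Rational(1, 2), Rational(1, 869))) = Add(364218, Rational(1, 1738)) = Rational(633010885, 1738)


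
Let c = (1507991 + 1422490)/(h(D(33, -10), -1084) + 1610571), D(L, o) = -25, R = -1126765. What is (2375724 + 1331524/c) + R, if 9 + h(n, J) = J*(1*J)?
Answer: 7369167841111/2930481 ≈ 2.5147e+6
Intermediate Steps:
h(n, J) = -9 + J² (h(n, J) = -9 + J*(1*J) = -9 + J*J = -9 + J²)
c = 2930481/2785618 (c = (1507991 + 1422490)/((-9 + (-1084)²) + 1610571) = 2930481/((-9 + 1175056) + 1610571) = 2930481/(1175047 + 1610571) = 2930481/2785618 ≈ 1.0520)
(2375724 + 1331524/c) + R = (2375724 + 1331524/(2930481/2785618)) - 1126765 = (2375724 + 1331524*(2785618/2930481)) - 1126765 = (2375724 + 3709117221832/2930481) - 1126765 = 10671131265076/2930481 - 1126765 = 7369167841111/2930481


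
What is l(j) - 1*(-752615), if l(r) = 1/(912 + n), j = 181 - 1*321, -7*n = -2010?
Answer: 6317450317/8394 ≈ 7.5262e+5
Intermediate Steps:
n = 2010/7 (n = -⅐*(-2010) = 2010/7 ≈ 287.14)
j = -140 (j = 181 - 321 = -140)
l(r) = 7/8394 (l(r) = 1/(912 + 2010/7) = 1/(8394/7) = 7/8394)
l(j) - 1*(-752615) = 7/8394 - 1*(-752615) = 7/8394 + 752615 = 6317450317/8394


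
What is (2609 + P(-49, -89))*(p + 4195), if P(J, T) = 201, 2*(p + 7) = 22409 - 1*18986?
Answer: 16577595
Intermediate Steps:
p = 3409/2 (p = -7 + (22409 - 1*18986)/2 = -7 + (22409 - 18986)/2 = -7 + (1/2)*3423 = -7 + 3423/2 = 3409/2 ≈ 1704.5)
(2609 + P(-49, -89))*(p + 4195) = (2609 + 201)*(3409/2 + 4195) = 2810*(11799/2) = 16577595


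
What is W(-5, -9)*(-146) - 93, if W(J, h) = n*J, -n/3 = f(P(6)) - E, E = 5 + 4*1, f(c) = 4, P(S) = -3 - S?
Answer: 10857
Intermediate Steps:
E = 9 (E = 5 + 4 = 9)
n = 15 (n = -3*(4 - 1*9) = -3*(4 - 9) = -3*(-5) = 15)
W(J, h) = 15*J
W(-5, -9)*(-146) - 93 = (15*(-5))*(-146) - 93 = -75*(-146) - 93 = 10950 - 93 = 10857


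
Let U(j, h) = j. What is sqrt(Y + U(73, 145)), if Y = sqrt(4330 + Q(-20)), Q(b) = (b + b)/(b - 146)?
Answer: sqrt(502897 + 83*sqrt(29831030))/83 ≈ 11.782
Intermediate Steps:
Q(b) = 2*b/(-146 + b) (Q(b) = (2*b)/(-146 + b) = 2*b/(-146 + b))
Y = sqrt(29831030)/83 (Y = sqrt(4330 + 2*(-20)/(-146 - 20)) = sqrt(4330 + 2*(-20)/(-166)) = sqrt(4330 + 2*(-20)*(-1/166)) = sqrt(4330 + 20/83) = sqrt(359410/83) = sqrt(29831030)/83 ≈ 65.805)
sqrt(Y + U(73, 145)) = sqrt(sqrt(29831030)/83 + 73) = sqrt(73 + sqrt(29831030)/83)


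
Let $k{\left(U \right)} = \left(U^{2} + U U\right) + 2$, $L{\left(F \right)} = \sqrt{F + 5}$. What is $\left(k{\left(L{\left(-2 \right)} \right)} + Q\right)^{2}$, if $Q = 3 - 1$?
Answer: $100$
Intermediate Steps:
$L{\left(F \right)} = \sqrt{5 + F}$
$k{\left(U \right)} = 2 + 2 U^{2}$ ($k{\left(U \right)} = \left(U^{2} + U^{2}\right) + 2 = 2 U^{2} + 2 = 2 + 2 U^{2}$)
$Q = 2$ ($Q = 3 - 1 = 2$)
$\left(k{\left(L{\left(-2 \right)} \right)} + Q\right)^{2} = \left(\left(2 + 2 \left(\sqrt{5 - 2}\right)^{2}\right) + 2\right)^{2} = \left(\left(2 + 2 \left(\sqrt{3}\right)^{2}\right) + 2\right)^{2} = \left(\left(2 + 2 \cdot 3\right) + 2\right)^{2} = \left(\left(2 + 6\right) + 2\right)^{2} = \left(8 + 2\right)^{2} = 10^{2} = 100$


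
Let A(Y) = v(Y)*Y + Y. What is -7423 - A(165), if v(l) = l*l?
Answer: -4499713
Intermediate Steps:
v(l) = l**2
A(Y) = Y + Y**3 (A(Y) = Y**2*Y + Y = Y**3 + Y = Y + Y**3)
-7423 - A(165) = -7423 - (165 + 165**3) = -7423 - (165 + 4492125) = -7423 - 1*4492290 = -7423 - 4492290 = -4499713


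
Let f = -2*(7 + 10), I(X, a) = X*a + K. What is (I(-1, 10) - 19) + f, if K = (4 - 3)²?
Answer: -62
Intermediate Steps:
K = 1 (K = 1² = 1)
I(X, a) = 1 + X*a (I(X, a) = X*a + 1 = 1 + X*a)
f = -34 (f = -2*17 = -34)
(I(-1, 10) - 19) + f = ((1 - 1*10) - 19) - 34 = ((1 - 10) - 19) - 34 = (-9 - 19) - 34 = -28 - 34 = -62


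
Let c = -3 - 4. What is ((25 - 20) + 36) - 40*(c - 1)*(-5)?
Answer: -1559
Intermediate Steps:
c = -7
((25 - 20) + 36) - 40*(c - 1)*(-5) = ((25 - 20) + 36) - 40*(-7 - 1)*(-5) = (5 + 36) - (-320)*(-5) = 41 - 40*40 = 41 - 1600 = -1559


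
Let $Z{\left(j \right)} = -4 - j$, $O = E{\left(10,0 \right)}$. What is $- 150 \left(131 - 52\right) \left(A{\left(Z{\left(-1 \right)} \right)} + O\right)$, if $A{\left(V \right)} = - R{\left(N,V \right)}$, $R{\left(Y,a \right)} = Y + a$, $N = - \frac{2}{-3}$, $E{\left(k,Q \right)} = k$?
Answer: $-146150$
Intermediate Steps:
$N = \frac{2}{3}$ ($N = \left(-2\right) \left(- \frac{1}{3}\right) = \frac{2}{3} \approx 0.66667$)
$O = 10$
$A{\left(V \right)} = - \frac{2}{3} - V$ ($A{\left(V \right)} = - (\frac{2}{3} + V) = - \frac{2}{3} - V$)
$- 150 \left(131 - 52\right) \left(A{\left(Z{\left(-1 \right)} \right)} + O\right) = - 150 \left(131 - 52\right) \left(\left(- \frac{2}{3} - \left(-4 - -1\right)\right) + 10\right) = - 150 \cdot 79 \left(\left(- \frac{2}{3} - \left(-4 + 1\right)\right) + 10\right) = - 150 \cdot 79 \left(\left(- \frac{2}{3} - -3\right) + 10\right) = - 150 \cdot 79 \left(\left(- \frac{2}{3} + 3\right) + 10\right) = - 150 \cdot 79 \left(\frac{7}{3} + 10\right) = - 150 \cdot 79 \cdot \frac{37}{3} = \left(-150\right) \frac{2923}{3} = -146150$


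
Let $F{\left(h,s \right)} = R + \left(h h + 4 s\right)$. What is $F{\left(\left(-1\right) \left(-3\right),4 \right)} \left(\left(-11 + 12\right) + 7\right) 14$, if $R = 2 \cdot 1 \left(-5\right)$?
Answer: $1680$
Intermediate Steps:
$R = -10$ ($R = 2 \left(-5\right) = -10$)
$F{\left(h,s \right)} = -10 + h^{2} + 4 s$ ($F{\left(h,s \right)} = -10 + \left(h h + 4 s\right) = -10 + \left(h^{2} + 4 s\right) = -10 + h^{2} + 4 s$)
$F{\left(\left(-1\right) \left(-3\right),4 \right)} \left(\left(-11 + 12\right) + 7\right) 14 = \left(-10 + \left(\left(-1\right) \left(-3\right)\right)^{2} + 4 \cdot 4\right) \left(\left(-11 + 12\right) + 7\right) 14 = \left(-10 + 3^{2} + 16\right) \left(1 + 7\right) 14 = \left(-10 + 9 + 16\right) 8 \cdot 14 = 15 \cdot 8 \cdot 14 = 120 \cdot 14 = 1680$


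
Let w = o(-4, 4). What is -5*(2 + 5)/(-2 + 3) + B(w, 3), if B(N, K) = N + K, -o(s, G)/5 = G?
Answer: -52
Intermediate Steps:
o(s, G) = -5*G
w = -20 (w = -5*4 = -20)
B(N, K) = K + N
-5*(2 + 5)/(-2 + 3) + B(w, 3) = -5*(2 + 5)/(-2 + 3) + (3 - 20) = -35/1 - 17 = -35 - 17 = -52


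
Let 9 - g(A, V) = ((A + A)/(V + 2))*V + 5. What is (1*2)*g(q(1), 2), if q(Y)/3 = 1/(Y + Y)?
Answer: 5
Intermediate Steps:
q(Y) = 3/(2*Y) (q(Y) = 3/(Y + Y) = 3/((2*Y)) = 3*(1/(2*Y)) = 3/(2*Y))
g(A, V) = 4 - 2*A*V/(2 + V) (g(A, V) = 9 - (((A + A)/(V + 2))*V + 5) = 9 - (((2*A)/(2 + V))*V + 5) = 9 - ((2*A/(2 + V))*V + 5) = 9 - (2*A*V/(2 + V) + 5) = 9 - (5 + 2*A*V/(2 + V)) = 9 + (-5 - 2*A*V/(2 + V)) = 4 - 2*A*V/(2 + V))
(1*2)*g(q(1), 2) = (1*2)*(2*(4 + 2*2 - 1*(3/2)/1*2)/(2 + 2)) = 2*(2*(4 + 4 - 1*(3/2)*1*2)/4) = 2*(2*(¼)*(4 + 4 - 1*3/2*2)) = 2*(2*(¼)*(4 + 4 - 3)) = 2*(2*(¼)*5) = 2*(5/2) = 5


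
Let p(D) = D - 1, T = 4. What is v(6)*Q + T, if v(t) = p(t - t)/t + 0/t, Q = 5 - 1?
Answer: 10/3 ≈ 3.3333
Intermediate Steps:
p(D) = -1 + D
Q = 4
v(t) = -1/t (v(t) = (-1 + (t - t))/t + 0/t = (-1 + 0)/t + 0 = -1/t + 0 = -1/t)
v(6)*Q + T = -1/6*4 + 4 = -1*⅙*4 + 4 = -⅙*4 + 4 = -⅔ + 4 = 10/3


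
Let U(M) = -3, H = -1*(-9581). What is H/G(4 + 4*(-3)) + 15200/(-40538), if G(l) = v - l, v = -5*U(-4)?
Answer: 194022489/466187 ≈ 416.19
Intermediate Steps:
H = 9581
v = 15 (v = -5*(-3) = 15)
G(l) = 15 - l
H/G(4 + 4*(-3)) + 15200/(-40538) = 9581/(15 - (4 + 4*(-3))) + 15200/(-40538) = 9581/(15 - (4 - 12)) + 15200*(-1/40538) = 9581/(15 - 1*(-8)) - 7600/20269 = 9581/(15 + 8) - 7600/20269 = 9581/23 - 7600/20269 = 194022489/466187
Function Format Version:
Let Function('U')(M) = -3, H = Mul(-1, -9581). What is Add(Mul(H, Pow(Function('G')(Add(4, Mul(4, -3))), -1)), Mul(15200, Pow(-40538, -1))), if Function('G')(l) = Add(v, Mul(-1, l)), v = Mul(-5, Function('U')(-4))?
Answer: Rational(194022489, 466187) ≈ 416.19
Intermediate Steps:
H = 9581
v = 15 (v = Mul(-5, -3) = 15)
Function('G')(l) = Add(15, Mul(-1, l))
Add(Mul(H, Pow(Function('G')(Add(4, Mul(4, -3))), -1)), Mul(15200, Pow(-40538, -1))) = Add(Mul(9581, Pow(Add(15, Mul(-1, Add(4, Mul(4, -3)))), -1)), Mul(15200, Pow(-40538, -1))) = Add(Mul(9581, Pow(Add(15, Mul(-1, Add(4, -12))), -1)), Mul(15200, Rational(-1, 40538))) = Add(Mul(9581, Pow(Add(15, Mul(-1, -8)), -1)), Rational(-7600, 20269)) = Add(Mul(9581, Pow(Add(15, 8), -1)), Rational(-7600, 20269)) = Add(Mul(9581, Pow(23, -1)), Rational(-7600, 20269)) = Add(Mul(9581, Rational(1, 23)), Rational(-7600, 20269)) = Add(Rational(9581, 23), Rational(-7600, 20269)) = Rational(194022489, 466187)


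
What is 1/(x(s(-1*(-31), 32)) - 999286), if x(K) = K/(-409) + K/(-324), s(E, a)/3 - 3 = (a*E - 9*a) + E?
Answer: -2454/2452277897 ≈ -1.0007e-6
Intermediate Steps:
s(E, a) = 9 - 27*a + 3*E + 3*E*a (s(E, a) = 9 + 3*((a*E - 9*a) + E) = 9 + 3*((E*a - 9*a) + E) = 9 + 3*((-9*a + E*a) + E) = 9 + 3*(E - 9*a + E*a) = 9 + (-27*a + 3*E + 3*E*a) = 9 - 27*a + 3*E + 3*E*a)
x(K) = -733*K/132516 (x(K) = K*(-1/409) + K*(-1/324) = -K/409 - K/324 = -733*K/132516)
1/(x(s(-1*(-31), 32)) - 999286) = 1/(-733*(9 - 27*32 + 3*(-1*(-31)) + 3*(-1*(-31))*32)/132516 - 999286) = 1/(-733*(9 - 864 + 3*31 + 3*31*32)/132516 - 999286) = 1/(-733*(9 - 864 + 93 + 2976)/132516 - 999286) = 1/(-733/132516*2214 - 999286) = 1/(-30053/2454 - 999286) = 1/(-2452277897/2454) = -2454/2452277897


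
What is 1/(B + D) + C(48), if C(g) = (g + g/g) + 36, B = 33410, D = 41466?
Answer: 6364461/74876 ≈ 85.000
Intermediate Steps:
C(g) = 37 + g (C(g) = (g + 1) + 36 = (1 + g) + 36 = 37 + g)
1/(B + D) + C(48) = 1/(33410 + 41466) + (37 + 48) = 1/74876 + 85 = 6364461/74876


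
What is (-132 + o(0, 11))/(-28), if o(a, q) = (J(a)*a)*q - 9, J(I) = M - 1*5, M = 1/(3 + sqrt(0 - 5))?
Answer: 141/28 ≈ 5.0357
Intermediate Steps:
M = 1/(3 + I*sqrt(5)) (M = 1/(3 + sqrt(-5)) = 1/(3 + I*sqrt(5)) ≈ 0.21429 - 0.15972*I)
J(I) = -67/14 - I*sqrt(5)/14 (J(I) = (3/14 - I*sqrt(5)/14) - 1*5 = (3/14 - I*sqrt(5)/14) - 5 = -67/14 - I*sqrt(5)/14)
o(a, q) = -9 + a*q*(-67/14 - I*sqrt(5)/14) (o(a, q) = ((-67/14 - I*sqrt(5)/14)*a)*q - 9 = (a*(-67/14 - I*sqrt(5)/14))*q - 9 = a*q*(-67/14 - I*sqrt(5)/14) - 9 = -9 + a*q*(-67/14 - I*sqrt(5)/14))
(-132 + o(0, 11))/(-28) = (-132 + (-9 - 1/14*0*11*(67 + I*sqrt(5))))/(-28) = (-132 + (-9 + 0))*(-1/28) = (-132 - 9)*(-1/28) = -141*(-1/28) = 141/28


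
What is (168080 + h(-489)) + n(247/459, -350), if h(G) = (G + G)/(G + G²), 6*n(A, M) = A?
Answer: 56472891797/335988 ≈ 1.6808e+5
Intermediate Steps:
n(A, M) = A/6
h(G) = 2*G/(G + G²) (h(G) = (2*G)/(G + G²) = 2*G/(G + G²))
(168080 + h(-489)) + n(247/459, -350) = (168080 + 2/(1 - 489)) + (247/459)/6 = (168080 + 2/(-488)) + (247*(1/459))/6 = (168080 + 2*(-1/488)) + (⅙)*(247/459) = (168080 - 1/244) + 247/2754 = 41011519/244 + 247/2754 = 56472891797/335988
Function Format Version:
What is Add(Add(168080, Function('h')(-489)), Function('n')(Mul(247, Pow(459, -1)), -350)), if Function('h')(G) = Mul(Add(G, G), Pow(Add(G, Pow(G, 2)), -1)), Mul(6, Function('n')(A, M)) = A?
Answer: Rational(56472891797, 335988) ≈ 1.6808e+5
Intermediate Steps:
Function('n')(A, M) = Mul(Rational(1, 6), A)
Function('h')(G) = Mul(2, G, Pow(Add(G, Pow(G, 2)), -1)) (Function('h')(G) = Mul(Mul(2, G), Pow(Add(G, Pow(G, 2)), -1)) = Mul(2, G, Pow(Add(G, Pow(G, 2)), -1)))
Add(Add(168080, Function('h')(-489)), Function('n')(Mul(247, Pow(459, -1)), -350)) = Add(Add(168080, Mul(2, Pow(Add(1, -489), -1))), Mul(Rational(1, 6), Mul(247, Pow(459, -1)))) = Add(Add(168080, Mul(2, Pow(-488, -1))), Mul(Rational(1, 6), Mul(247, Rational(1, 459)))) = Add(Add(168080, Mul(2, Rational(-1, 488))), Mul(Rational(1, 6), Rational(247, 459))) = Add(Add(168080, Rational(-1, 244)), Rational(247, 2754)) = Add(Rational(41011519, 244), Rational(247, 2754)) = Rational(56472891797, 335988)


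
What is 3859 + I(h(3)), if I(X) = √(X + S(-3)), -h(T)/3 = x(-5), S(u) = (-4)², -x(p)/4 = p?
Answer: 3859 + 2*I*√11 ≈ 3859.0 + 6.6332*I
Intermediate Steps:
x(p) = -4*p
S(u) = 16
h(T) = -60 (h(T) = -(-12)*(-5) = -3*20 = -60)
I(X) = √(16 + X) (I(X) = √(X + 16) = √(16 + X))
3859 + I(h(3)) = 3859 + √(16 - 60) = 3859 + √(-44) = 3859 + 2*I*√11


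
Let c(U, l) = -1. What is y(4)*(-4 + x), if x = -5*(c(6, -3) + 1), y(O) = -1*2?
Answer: 8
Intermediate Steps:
y(O) = -2
x = 0 (x = -5*(-1 + 1) = -5*0 = 0)
y(4)*(-4 + x) = -2*(-4 + 0) = -2*(-4) = 8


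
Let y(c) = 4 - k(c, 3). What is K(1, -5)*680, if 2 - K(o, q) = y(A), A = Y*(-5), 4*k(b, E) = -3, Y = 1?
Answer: -1870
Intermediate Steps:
k(b, E) = -3/4 (k(b, E) = (1/4)*(-3) = -3/4)
A = -5 (A = 1*(-5) = -5)
y(c) = 19/4 (y(c) = 4 - 1*(-3/4) = 4 + 3/4 = 19/4)
K(o, q) = -11/4 (K(o, q) = 2 - 1*19/4 = 2 - 19/4 = -11/4)
K(1, -5)*680 = -11/4*680 = -1870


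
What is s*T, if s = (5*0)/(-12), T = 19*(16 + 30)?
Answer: 0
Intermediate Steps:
T = 874 (T = 19*46 = 874)
s = 0 (s = 0*(-1/12) = 0)
s*T = 0*874 = 0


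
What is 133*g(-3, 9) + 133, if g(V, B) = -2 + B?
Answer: 1064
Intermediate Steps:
133*g(-3, 9) + 133 = 133*(-2 + 9) + 133 = 133*7 + 133 = 931 + 133 = 1064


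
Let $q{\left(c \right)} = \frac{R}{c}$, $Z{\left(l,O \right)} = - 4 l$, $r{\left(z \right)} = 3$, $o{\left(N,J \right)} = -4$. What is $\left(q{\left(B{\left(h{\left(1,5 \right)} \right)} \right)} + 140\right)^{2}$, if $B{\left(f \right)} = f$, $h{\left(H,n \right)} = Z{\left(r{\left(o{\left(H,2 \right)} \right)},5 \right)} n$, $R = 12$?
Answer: $\frac{488601}{25} \approx 19544.0$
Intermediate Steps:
$h{\left(H,n \right)} = - 12 n$ ($h{\left(H,n \right)} = \left(-4\right) 3 n = - 12 n$)
$q{\left(c \right)} = \frac{12}{c}$
$\left(q{\left(B{\left(h{\left(1,5 \right)} \right)} \right)} + 140\right)^{2} = \left(\frac{12}{\left(-12\right) 5} + 140\right)^{2} = \left(\frac{12}{-60} + 140\right)^{2} = \left(12 \left(- \frac{1}{60}\right) + 140\right)^{2} = \left(- \frac{1}{5} + 140\right)^{2} = \left(\frac{699}{5}\right)^{2} = \frac{488601}{25}$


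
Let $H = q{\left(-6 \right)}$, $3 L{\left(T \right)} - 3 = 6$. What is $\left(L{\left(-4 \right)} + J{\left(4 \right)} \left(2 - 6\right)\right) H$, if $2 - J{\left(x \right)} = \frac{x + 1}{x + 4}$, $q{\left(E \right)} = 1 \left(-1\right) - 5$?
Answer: $15$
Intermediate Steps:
$q{\left(E \right)} = -6$ ($q{\left(E \right)} = -1 - 5 = -6$)
$J{\left(x \right)} = 2 - \frac{1 + x}{4 + x}$ ($J{\left(x \right)} = 2 - \frac{x + 1}{x + 4} = 2 - \frac{1 + x}{4 + x}$)
$L{\left(T \right)} = 3$ ($L{\left(T \right)} = 1 + \frac{1}{3} \cdot 6 = 1 + 2 = 3$)
$H = -6$
$\left(L{\left(-4 \right)} + J{\left(4 \right)} \left(2 - 6\right)\right) H = \left(3 + \frac{7 + 4}{4 + 4} \left(2 - 6\right)\right) \left(-6\right) = \left(3 + \frac{1}{8} \cdot 11 \left(-4\right)\right) \left(-6\right) = \left(3 + \frac{11}{8} \left(-4\right)\right) \left(-6\right) = \left(3 - \frac{11}{2}\right) \left(-6\right) = \left(- \frac{5}{2}\right) \left(-6\right) = 15$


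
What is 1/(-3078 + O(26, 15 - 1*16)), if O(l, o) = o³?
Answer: -1/3079 ≈ -0.00032478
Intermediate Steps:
1/(-3078 + O(26, 15 - 1*16)) = 1/(-3078 + (15 - 1*16)³) = 1/(-3078 + (15 - 16)³) = 1/(-3078 + (-1)³) = 1/(-3078 - 1) = 1/(-3079) = -1/3079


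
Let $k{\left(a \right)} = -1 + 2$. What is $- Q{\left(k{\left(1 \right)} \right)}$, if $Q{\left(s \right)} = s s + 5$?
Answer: $-6$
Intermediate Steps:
$k{\left(a \right)} = 1$
$Q{\left(s \right)} = 5 + s^{2}$ ($Q{\left(s \right)} = s^{2} + 5 = 5 + s^{2}$)
$- Q{\left(k{\left(1 \right)} \right)} = - (5 + 1^{2}) = - (5 + 1) = \left(-1\right) 6 = -6$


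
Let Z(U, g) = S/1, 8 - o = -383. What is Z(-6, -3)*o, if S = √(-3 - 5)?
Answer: 782*I*√2 ≈ 1105.9*I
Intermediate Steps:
o = 391 (o = 8 - 1*(-383) = 8 + 383 = 391)
S = 2*I*√2 (S = √(-8) = 2*I*√2 ≈ 2.8284*I)
Z(U, g) = 2*I*√2 (Z(U, g) = (2*I*√2)/1 = (2*I*√2)*1 = 2*I*√2)
Z(-6, -3)*o = (2*I*√2)*391 = 782*I*√2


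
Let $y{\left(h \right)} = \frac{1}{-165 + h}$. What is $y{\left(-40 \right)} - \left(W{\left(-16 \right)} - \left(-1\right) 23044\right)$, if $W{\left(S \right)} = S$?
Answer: $- \frac{4720741}{205} \approx -23028.0$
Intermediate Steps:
$y{\left(-40 \right)} - \left(W{\left(-16 \right)} - \left(-1\right) 23044\right) = \frac{1}{-165 - 40} - \left(-16 - \left(-1\right) 23044\right) = \frac{1}{-205} - \left(-16 - -23044\right) = - \frac{1}{205} - \left(-16 + 23044\right) = - \frac{1}{205} - 23028 = - \frac{4720741}{205}$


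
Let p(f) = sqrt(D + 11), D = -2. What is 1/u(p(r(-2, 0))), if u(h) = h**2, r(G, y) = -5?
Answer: 1/9 ≈ 0.11111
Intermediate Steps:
p(f) = 3 (p(f) = sqrt(-2 + 11) = sqrt(9) = 3)
1/u(p(r(-2, 0))) = 1/(3**2) = 1/9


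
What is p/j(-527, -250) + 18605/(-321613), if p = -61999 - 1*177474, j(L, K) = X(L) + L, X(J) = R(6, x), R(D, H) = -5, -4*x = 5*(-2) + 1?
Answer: 4053038531/9005164 ≈ 450.08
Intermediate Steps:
x = 9/4 (x = -(5*(-2) + 1)/4 = -(-10 + 1)/4 = -1/4*(-9) = 9/4 ≈ 2.2500)
X(J) = -5
j(L, K) = -5 + L
p = -239473 (p = -61999 - 177474 = -239473)
p/j(-527, -250) + 18605/(-321613) = -239473/(-5 - 527) + 18605/(-321613) = -239473/(-532) + 18605*(-1/321613) = -239473*(-1/532) - 18605/321613 = 239473/532 - 18605/321613 = 4053038531/9005164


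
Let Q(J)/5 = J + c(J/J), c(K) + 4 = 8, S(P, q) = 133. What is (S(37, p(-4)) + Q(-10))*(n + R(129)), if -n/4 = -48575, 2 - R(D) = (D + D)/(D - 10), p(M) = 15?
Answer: 2381533040/119 ≈ 2.0013e+7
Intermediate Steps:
c(K) = 4 (c(K) = -4 + 8 = 4)
R(D) = 2 - 2*D/(-10 + D) (R(D) = 2 - (D + D)/(D - 10) = 2 - 2*D/(-10 + D))
Q(J) = 20 + 5*J (Q(J) = 5*(J + 4) = 5*(4 + J) = 20 + 5*J)
n = 194300 (n = -4*(-48575) = 194300)
(S(37, p(-4)) + Q(-10))*(n + R(129)) = (133 + (20 + 5*(-10)))*(194300 - 20/(-10 + 129)) = (133 + (20 - 50))*(194300 - 20/119) = (133 - 30)*(194300 - 20*1/119) = 103*(194300 - 20/119) = 103*(23121680/119) = 2381533040/119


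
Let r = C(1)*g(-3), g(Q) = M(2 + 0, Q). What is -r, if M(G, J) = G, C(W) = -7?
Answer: 14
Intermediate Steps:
g(Q) = 2 (g(Q) = 2 + 0 = 2)
r = -14 (r = -7*2 = -14)
-r = -1*(-14) = 14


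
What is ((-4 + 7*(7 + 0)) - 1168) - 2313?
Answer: -3436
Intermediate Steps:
((-4 + 7*(7 + 0)) - 1168) - 2313 = ((-4 + 7*7) - 1168) - 2313 = ((-4 + 49) - 1168) - 2313 = (45 - 1168) - 2313 = -1123 - 2313 = -3436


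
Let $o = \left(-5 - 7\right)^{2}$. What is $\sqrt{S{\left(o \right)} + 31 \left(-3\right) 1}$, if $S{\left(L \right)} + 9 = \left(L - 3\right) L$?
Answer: $\sqrt{20202} \approx 142.13$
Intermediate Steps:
$o = 144$ ($o = \left(-12\right)^{2} = 144$)
$S{\left(L \right)} = -9 + L \left(-3 + L\right)$ ($S{\left(L \right)} = -9 + \left(L - 3\right) L = -9 + \left(-3 + L\right) L = -9 + L \left(-3 + L\right)$)
$\sqrt{S{\left(o \right)} + 31 \left(-3\right) 1} = \sqrt{\left(-9 + 144^{2} - 432\right) + 31 \left(-3\right) 1} = \sqrt{\left(-9 + 20736 - 432\right) - 93} = \sqrt{20295 - 93} = \sqrt{20202}$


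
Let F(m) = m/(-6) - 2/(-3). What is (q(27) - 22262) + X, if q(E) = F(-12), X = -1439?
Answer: -71095/3 ≈ -23698.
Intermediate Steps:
F(m) = ⅔ - m/6 (F(m) = m*(-⅙) - 2*(-⅓) = -m/6 + ⅔ = ⅔ - m/6)
q(E) = 8/3 (q(E) = ⅔ - ⅙*(-12) = ⅔ + 2 = 8/3)
(q(27) - 22262) + X = (8/3 - 22262) - 1439 = -66778/3 - 1439 = -71095/3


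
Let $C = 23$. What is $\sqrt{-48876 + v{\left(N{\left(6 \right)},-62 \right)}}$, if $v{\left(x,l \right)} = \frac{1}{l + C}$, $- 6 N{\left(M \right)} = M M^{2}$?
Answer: $\frac{i \sqrt{74340435}}{39} \approx 221.08 i$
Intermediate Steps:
$N{\left(M \right)} = - \frac{M^{3}}{6}$ ($N{\left(M \right)} = - \frac{M M^{2}}{6} = - \frac{M^{3}}{6}$)
$v{\left(x,l \right)} = \frac{1}{23 + l}$ ($v{\left(x,l \right)} = \frac{1}{l + 23} = \frac{1}{23 + l}$)
$\sqrt{-48876 + v{\left(N{\left(6 \right)},-62 \right)}} = \sqrt{-48876 + \frac{1}{23 - 62}} = \sqrt{-48876 + \frac{1}{-39}} = \sqrt{-48876 - \frac{1}{39}} = \sqrt{- \frac{1906165}{39}} = \frac{i \sqrt{74340435}}{39}$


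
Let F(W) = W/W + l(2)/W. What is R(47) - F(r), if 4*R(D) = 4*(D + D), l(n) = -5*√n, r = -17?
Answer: 93 - 5*√2/17 ≈ 92.584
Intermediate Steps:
R(D) = 2*D (R(D) = (4*(D + D))/4 = (4*(2*D))/4 = (8*D)/4 = 2*D)
F(W) = 1 - 5*√2/W (F(W) = W/W + (-5*√2)/W = 1 - 5*√2/W)
R(47) - F(r) = 2*47 - (-17 - 5*√2)/(-17) = 94 - (-1)*(-17 - 5*√2)/17 = 94 - (1 + 5*√2/17) = 94 + (-1 - 5*√2/17) = 93 - 5*√2/17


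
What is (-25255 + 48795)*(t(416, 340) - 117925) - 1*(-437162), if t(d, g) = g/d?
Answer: -72162950563/26 ≈ -2.7755e+9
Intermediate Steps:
(-25255 + 48795)*(t(416, 340) - 117925) - 1*(-437162) = (-25255 + 48795)*(340/416 - 117925) - 1*(-437162) = 23540*(340*(1/416) - 117925) + 437162 = 23540*(85/104 - 117925) + 437162 = 23540*(-12264115/104) + 437162 = -72174316775/26 + 437162 = -72162950563/26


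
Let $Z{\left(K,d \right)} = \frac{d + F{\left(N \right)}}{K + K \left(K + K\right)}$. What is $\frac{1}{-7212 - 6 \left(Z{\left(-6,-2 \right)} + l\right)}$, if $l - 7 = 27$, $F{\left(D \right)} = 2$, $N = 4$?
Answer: $- \frac{1}{7416} \approx -0.00013484$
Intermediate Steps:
$l = 34$ ($l = 7 + 27 = 34$)
$Z{\left(K,d \right)} = \frac{2 + d}{K + 2 K^{2}}$ ($Z{\left(K,d \right)} = \frac{d + 2}{K + K \left(K + K\right)} = \frac{2 + d}{K + K 2 K} = \frac{2 + d}{K + 2 K^{2}}$)
$\frac{1}{-7212 - 6 \left(Z{\left(-6,-2 \right)} + l\right)} = \frac{1}{-7212 - 6 \left(\frac{2 - 2}{\left(-6\right) \left(1 + 2 \left(-6\right)\right)} + 34\right)} = \frac{1}{-7212 - 6 \left(\left(- \frac{1}{6}\right) \frac{1}{1 - 12} \cdot 0 + 34\right)} = \frac{1}{-7212 - 6 \left(\left(- \frac{1}{6}\right) \frac{1}{-11} \cdot 0 + 34\right)} = \frac{1}{-7212 - 6 \left(\left(- \frac{1}{6}\right) \left(- \frac{1}{11}\right) 0 + 34\right)} = \frac{1}{-7212 - 6 \left(0 + 34\right)} = \frac{1}{-7212 - 204} = \frac{1}{-7416} = - \frac{1}{7416}$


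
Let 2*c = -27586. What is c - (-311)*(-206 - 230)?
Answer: -149389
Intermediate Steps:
c = -13793 (c = (½)*(-27586) = -13793)
c - (-311)*(-206 - 230) = -13793 - (-311)*(-206 - 230) = -13793 - (-311)*(-436) = -13793 - 1*135596 = -13793 - 135596 = -149389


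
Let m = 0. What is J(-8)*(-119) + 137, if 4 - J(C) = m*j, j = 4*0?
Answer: -339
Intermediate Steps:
j = 0
J(C) = 4 (J(C) = 4 - 0*0 = 4 - 1*0 = 4 + 0 = 4)
J(-8)*(-119) + 137 = 4*(-119) + 137 = -476 + 137 = -339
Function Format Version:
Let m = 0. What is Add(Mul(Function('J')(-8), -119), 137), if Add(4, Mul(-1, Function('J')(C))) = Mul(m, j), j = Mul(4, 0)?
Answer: -339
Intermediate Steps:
j = 0
Function('J')(C) = 4 (Function('J')(C) = Add(4, Mul(-1, Mul(0, 0))) = Add(4, Mul(-1, 0)) = Add(4, 0) = 4)
Add(Mul(Function('J')(-8), -119), 137) = Add(Mul(4, -119), 137) = Add(-476, 137) = -339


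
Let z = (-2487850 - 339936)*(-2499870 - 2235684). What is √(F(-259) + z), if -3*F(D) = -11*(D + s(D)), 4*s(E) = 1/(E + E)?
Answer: √14372649809033956090/1036 ≈ 3.6594e+6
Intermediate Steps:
z = 13391133303444 (z = -2827786*(-4735554) = 13391133303444)
s(E) = 1/(8*E) (s(E) = 1/(4*(E + E)) = 1/(4*((2*E))) = (1/(2*E))/4 = 1/(8*E))
F(D) = 11*D/3 + 11/(24*D) (F(D) = -(-11)*(D + 1/(8*D))/3 = -(-11*D - 11/(8*D))/3 = 11*D/3 + 11/(24*D))
√(F(-259) + z) = √((11/24)*(1 + 8*(-259)²)/(-259) + 13391133303444) = √((11/24)*(-1/259)*(1 + 8*67081) + 13391133303444) = √((11/24)*(-1/259)*(1 + 536648) + 13391133303444) = √((11/24)*(-1/259)*536649 + 13391133303444) = √(-1967713/2072 + 13391133303444) = √(27746428202768255/2072) = √14372649809033956090/1036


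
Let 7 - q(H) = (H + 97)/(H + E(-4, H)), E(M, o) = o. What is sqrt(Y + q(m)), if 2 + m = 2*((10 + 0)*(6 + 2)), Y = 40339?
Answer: sqrt(1007177399)/158 ≈ 200.86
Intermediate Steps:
m = 158 (m = -2 + 2*((10 + 0)*(6 + 2)) = -2 + 2*(10*8) = -2 + 2*80 = -2 + 160 = 158)
q(H) = 7 - (97 + H)/(2*H) (q(H) = 7 - (H + 97)/(H + H) = 7 - (97 + H)/(2*H))
sqrt(Y + q(m)) = sqrt(40339 + (1/2)*(-97 + 13*158)/158) = sqrt(40339 + (1/2)*(1/158)*(-97 + 2054)) = sqrt(40339 + (1/2)*(1/158)*1957) = sqrt(40339 + 1957/316) = sqrt(12749081/316) = sqrt(1007177399)/158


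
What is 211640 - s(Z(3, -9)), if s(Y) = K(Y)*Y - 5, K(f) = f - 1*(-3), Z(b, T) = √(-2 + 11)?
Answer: 211627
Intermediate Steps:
Z(b, T) = 3 (Z(b, T) = √9 = 3)
K(f) = 3 + f (K(f) = f + 3 = 3 + f)
s(Y) = -5 + Y*(3 + Y) (s(Y) = (3 + Y)*Y - 5 = Y*(3 + Y) - 5 = -5 + Y*(3 + Y))
211640 - s(Z(3, -9)) = 211640 - (-5 + 3*(3 + 3)) = 211640 - (-5 + 3*6) = 211640 - (-5 + 18) = 211640 - 1*13 = 211640 - 13 = 211627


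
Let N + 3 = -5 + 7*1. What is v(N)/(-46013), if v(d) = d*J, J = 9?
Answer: 9/46013 ≈ 0.00019560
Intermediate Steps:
N = -1 (N = -3 + (-5 + 7*1) = -3 + (-5 + 7) = -3 + 2 = -1)
v(d) = 9*d (v(d) = d*9 = 9*d)
v(N)/(-46013) = (9*(-1))/(-46013) = -9*(-1/46013) = 9/46013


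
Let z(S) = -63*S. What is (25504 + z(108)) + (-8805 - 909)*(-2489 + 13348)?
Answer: -105465626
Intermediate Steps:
(25504 + z(108)) + (-8805 - 909)*(-2489 + 13348) = (25504 - 63*108) + (-8805 - 909)*(-2489 + 13348) = (25504 - 6804) - 9714*10859 = 18700 - 105484326 = -105465626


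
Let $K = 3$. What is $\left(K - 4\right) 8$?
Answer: $-8$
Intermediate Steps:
$\left(K - 4\right) 8 = \left(3 - 4\right) 8 = \left(-1\right) 8 = -8$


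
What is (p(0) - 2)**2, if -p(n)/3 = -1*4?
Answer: 100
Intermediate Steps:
p(n) = 12 (p(n) = -(-3)*4 = -3*(-4) = 12)
(p(0) - 2)**2 = (12 - 2)**2 = 10**2 = 100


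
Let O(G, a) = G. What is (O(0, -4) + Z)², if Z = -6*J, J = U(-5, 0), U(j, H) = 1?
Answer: 36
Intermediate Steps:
J = 1
Z = -6 (Z = -6*1 = -6)
(O(0, -4) + Z)² = (0 - 6)² = (-6)² = 36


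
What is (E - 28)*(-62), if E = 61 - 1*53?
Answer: 1240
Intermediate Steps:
E = 8 (E = 61 - 53 = 8)
(E - 28)*(-62) = (8 - 28)*(-62) = -20*(-62) = 1240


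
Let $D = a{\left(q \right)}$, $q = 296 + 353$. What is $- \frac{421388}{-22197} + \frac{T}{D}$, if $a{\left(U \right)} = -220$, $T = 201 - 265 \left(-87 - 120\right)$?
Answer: $- \frac{282343168}{1220835} \approx -231.27$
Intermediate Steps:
$T = 55056$ ($T = 201 - 265 \left(-87 - 120\right) = 201 - -54855 = 201 + 54855 = 55056$)
$q = 649$
$D = -220$
$- \frac{421388}{-22197} + \frac{T}{D} = - \frac{421388}{-22197} + \frac{55056}{-220} = \left(-421388\right) \left(- \frac{1}{22197}\right) + 55056 \left(- \frac{1}{220}\right) = \frac{421388}{22197} - \frac{13764}{55} = - \frac{282343168}{1220835}$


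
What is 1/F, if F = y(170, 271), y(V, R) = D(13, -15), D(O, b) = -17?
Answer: -1/17 ≈ -0.058824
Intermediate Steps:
y(V, R) = -17
F = -17
1/F = 1/(-17) = -1/17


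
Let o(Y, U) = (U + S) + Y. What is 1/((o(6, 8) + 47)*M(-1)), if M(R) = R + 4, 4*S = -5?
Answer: 4/717 ≈ 0.0055788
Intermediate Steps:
S = -5/4 (S = (1/4)*(-5) = -5/4 ≈ -1.2500)
M(R) = 4 + R
o(Y, U) = -5/4 + U + Y (o(Y, U) = (U - 5/4) + Y = (-5/4 + U) + Y = -5/4 + U + Y)
1/((o(6, 8) + 47)*M(-1)) = 1/(((-5/4 + 8 + 6) + 47)*(4 - 1)) = 1/((51/4 + 47)*3) = 1/((239/4)*3) = 1/(717/4) = 4/717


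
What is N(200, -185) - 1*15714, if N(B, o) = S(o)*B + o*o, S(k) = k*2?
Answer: -55489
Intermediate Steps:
S(k) = 2*k
N(B, o) = o² + 2*B*o (N(B, o) = (2*o)*B + o*o = 2*B*o + o² = o² + 2*B*o)
N(200, -185) - 1*15714 = -185*(-185 + 2*200) - 1*15714 = -185*(-185 + 400) - 15714 = -185*215 - 15714 = -39775 - 15714 = -55489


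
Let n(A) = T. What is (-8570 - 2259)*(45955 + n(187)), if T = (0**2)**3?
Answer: -497646695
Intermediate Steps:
T = 0 (T = 0**3 = 0)
n(A) = 0
(-8570 - 2259)*(45955 + n(187)) = (-8570 - 2259)*(45955 + 0) = -10829*45955 = -497646695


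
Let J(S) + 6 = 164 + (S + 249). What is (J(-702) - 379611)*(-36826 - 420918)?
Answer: 173899692064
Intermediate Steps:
J(S) = 407 + S (J(S) = -6 + (164 + (S + 249)) = -6 + (164 + (249 + S)) = -6 + (413 + S) = 407 + S)
(J(-702) - 379611)*(-36826 - 420918) = ((407 - 702) - 379611)*(-36826 - 420918) = (-295 - 379611)*(-457744) = -379906*(-457744) = 173899692064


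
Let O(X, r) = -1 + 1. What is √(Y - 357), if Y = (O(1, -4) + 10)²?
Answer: I*√257 ≈ 16.031*I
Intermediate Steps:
O(X, r) = 0
Y = 100 (Y = (0 + 10)² = 10² = 100)
√(Y - 357) = √(100 - 357) = √(-257) = I*√257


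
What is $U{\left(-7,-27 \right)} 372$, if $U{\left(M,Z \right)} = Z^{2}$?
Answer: $271188$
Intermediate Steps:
$U{\left(-7,-27 \right)} 372 = \left(-27\right)^{2} \cdot 372 = 729 \cdot 372 = 271188$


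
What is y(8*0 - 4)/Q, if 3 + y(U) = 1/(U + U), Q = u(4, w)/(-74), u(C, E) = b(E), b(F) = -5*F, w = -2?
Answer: 185/8 ≈ 23.125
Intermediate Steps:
u(C, E) = -5*E
Q = -5/37 (Q = -5*(-2)/(-74) = 10*(-1/74) = -5/37 ≈ -0.13514)
y(U) = -3 + 1/(2*U) (y(U) = -3 + 1/(U + U) = -3 + 1/(2*U))
y(8*0 - 4)/Q = (-3 + 1/(2*(8*0 - 4)))/(-5/37) = (-3 + 1/(2*(0 - 4)))*(-37/5) = (-3 + (1/2)/(-4))*(-37/5) = (-3 + (1/2)*(-1/4))*(-37/5) = (-3 - 1/8)*(-37/5) = -25/8*(-37/5) = 185/8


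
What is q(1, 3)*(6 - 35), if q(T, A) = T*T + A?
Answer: -116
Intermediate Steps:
q(T, A) = A + T² (q(T, A) = T² + A = A + T²)
q(1, 3)*(6 - 35) = (3 + 1²)*(6 - 35) = (3 + 1)*(-29) = 4*(-29) = -116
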